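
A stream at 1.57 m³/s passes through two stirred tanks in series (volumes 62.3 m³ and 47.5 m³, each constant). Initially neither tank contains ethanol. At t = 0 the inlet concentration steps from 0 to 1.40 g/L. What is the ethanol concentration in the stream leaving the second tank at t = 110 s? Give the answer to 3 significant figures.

1.15 g/L

Species balance on tank i: dCᵢ/dt = (Cᵢ₋₁ − Cᵢ)/τᵢ with τᵢ = Vᵢ/Q.
τ₁ = 62.3/1.57 = 39.682 s; τ₂ = 47.5/1.57 = 30.255 s.
Tank 1: C₁ = C_in(1 − e^(−t/τ₁)). Tank 2 (τ₁ ≠ τ₂): C₂ = C_in[1 − (τ₁ e^(−t/τ₁) − τ₂ e^(−t/τ₂))/(τ₁ − τ₂)].
At t = 110: e^(−t/τ₁) = 0.062532, e^(−t/τ₂) = 0.026363.
C₂ = 1.40·[1 − (39.682·0.062532 − 30.255·0.026363)/(9.4268)] = 1.40·0.82138 = 1.1499 g/L.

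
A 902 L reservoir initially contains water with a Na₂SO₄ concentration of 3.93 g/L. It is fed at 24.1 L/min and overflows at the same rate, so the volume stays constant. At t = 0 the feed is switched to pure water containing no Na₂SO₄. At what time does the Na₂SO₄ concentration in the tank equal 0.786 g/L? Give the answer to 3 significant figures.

60.2 min

Species balance: V dC/dt = Q(C_in − C) ⇒ τ = V/Q = 37.427 min.
C(t) = C_in + (C₀ − C_in) e^(−t/τ). Set C = 0.786 and solve for t:
e^(−t/τ) = (C − C_in)/(C₀ − C_in) = (0.786 − 0)/(3.93 − 0) = 0.20000
t = −τ ln(…) = 37.427 × 1.6094 = 60.237 min.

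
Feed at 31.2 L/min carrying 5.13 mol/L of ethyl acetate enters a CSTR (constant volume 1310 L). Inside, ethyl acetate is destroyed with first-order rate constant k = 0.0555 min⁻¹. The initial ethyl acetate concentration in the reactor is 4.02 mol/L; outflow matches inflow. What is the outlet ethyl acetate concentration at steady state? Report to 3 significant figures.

1.54 mol/L

Accumulation = in − out − consumed: V dC/dt = Q C_in − Q C − k V C.
Steady state (dC/dt = 0): C_ss = Q C_in/(Q + kV) = C_in/(1 + kV/Q).
C_ss = 31.2·5.13/(31.2 + 0.0555·1310) = 160.06/103.91 = 1.5404 mol/L.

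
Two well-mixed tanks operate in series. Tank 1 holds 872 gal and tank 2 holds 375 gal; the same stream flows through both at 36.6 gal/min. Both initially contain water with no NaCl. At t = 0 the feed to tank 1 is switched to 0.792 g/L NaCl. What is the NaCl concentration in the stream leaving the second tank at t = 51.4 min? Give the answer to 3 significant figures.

Each tank obeys Vᵢ dCᵢ/dt = Q(Cᵢ₋₁ − Cᵢ), so τᵢ = Vᵢ/Q.
τ₁ = 872/36.6 = 23.825 min; τ₂ = 375/36.6 = 10.246 min.
Solving the cascade with C₁(0)=C₂(0)=0 gives C₂(t) = C_in[1 − (τ₁ e^(−t/τ₁) − τ₂ e^(−t/τ₂))/(τ₁ − τ₂)].
At t = 51.4: e^(−t/τ₁) = 0.11563, e^(−t/τ₂) = 0.0066268.
C₂ = 0.792·[1 − (23.825·0.11563 − 10.246·0.0066268)/(13.579)] = 0.792·0.80213 = 0.63529 g/L.

0.635 g/L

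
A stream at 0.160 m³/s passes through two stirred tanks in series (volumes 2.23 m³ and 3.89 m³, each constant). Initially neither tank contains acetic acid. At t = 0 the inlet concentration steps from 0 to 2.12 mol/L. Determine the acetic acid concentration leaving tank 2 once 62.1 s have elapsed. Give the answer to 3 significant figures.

Species balance on tank i: dCᵢ/dt = (Cᵢ₋₁ − Cᵢ)/τᵢ with τᵢ = Vᵢ/Q.
τ₁ = 2.23/0.160 = 13.938 s; τ₂ = 3.89/0.160 = 24.312 s.
Tank 1: C₁ = C_in(1 − e^(−t/τ₁)). Tank 2 (τ₁ ≠ τ₂): C₂ = C_in[1 − (τ₁ e^(−t/τ₁) − τ₂ e^(−t/τ₂))/(τ₁ − τ₂)].
At t = 62.1: e^(−t/τ₁) = 0.011613, e^(−t/τ₂) = 0.077751.
C₂ = 2.12·[1 − (13.938·0.011613 − 24.312·0.077751)/(-10.375)] = 2.12·0.83340 = 1.7668 mol/L.

1.77 mol/L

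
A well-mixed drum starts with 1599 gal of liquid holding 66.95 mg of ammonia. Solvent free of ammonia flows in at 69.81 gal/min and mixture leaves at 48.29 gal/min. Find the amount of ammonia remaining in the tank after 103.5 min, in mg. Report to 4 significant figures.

9.450 mg

Let m(t) be the amount of ammonia. Volume: V(t) = V₀ + (Q_in − Q_out) t = 1599 + 21.5200 t; V(103.5) = 3826.32 gal.
Species balance (pure solvent in): dm/dt = −Q_out · m/V(t).
Separate: dm/m = −Q_out dt/V(t) ⇒ ln(m/m₀) = −(Q_out/(Q_in−Q_out)) ln(V/V₀).
m = m₀ (V₀/V)^(Q_out/(Q_in−Q_out)) = 66.95 × (1599/3826.32)^(2.24396) = 9.45020 mg.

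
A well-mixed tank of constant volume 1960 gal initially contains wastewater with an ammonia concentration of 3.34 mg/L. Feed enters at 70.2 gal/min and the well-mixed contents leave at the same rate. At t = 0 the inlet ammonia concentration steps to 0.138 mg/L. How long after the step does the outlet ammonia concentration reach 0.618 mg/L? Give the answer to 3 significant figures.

53.0 min

Unsteady species balance (constant V, well mixed): V dC/dt = Q(C_in − C), so τ = V/Q = 27.920 min.
C(t) = C_in + (C₀ − C_in) e^(−t/τ). Set C = 0.618 and solve for t:
e^(−t/τ) = (C − C_in)/(C₀ − C_in) = (0.618 − 0.138)/(3.34 − 0.138) = 0.14991
t = −τ ln(…) = 27.920 × 1.8977 = 52.985 min.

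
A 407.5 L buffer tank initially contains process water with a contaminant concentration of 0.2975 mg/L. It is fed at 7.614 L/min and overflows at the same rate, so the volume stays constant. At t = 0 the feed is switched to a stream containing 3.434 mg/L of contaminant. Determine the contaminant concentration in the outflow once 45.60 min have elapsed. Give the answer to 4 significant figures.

Species balance on the tank: V dC/dt = Q(C_in − C).
So dC/dt = (C_in − C)/τ with τ = V/Q = 407.5/7.614 = 53.5198 min.
C approaches C_in exponentially: C(t) = C_in + (C₀ − C_in) e^(−t/τ).
C(45.60) = 3.434 + (0.2975 − 3.434)·e^(−45.60/53.5198) = 3.434 + (-3.13650)·0.426552 = 2.09612 mg/L.

2.096 mg/L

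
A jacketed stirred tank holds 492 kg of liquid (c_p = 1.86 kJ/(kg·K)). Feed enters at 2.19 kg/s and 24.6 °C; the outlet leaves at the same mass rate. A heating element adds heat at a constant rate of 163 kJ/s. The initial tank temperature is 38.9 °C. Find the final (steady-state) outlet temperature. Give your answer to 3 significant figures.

64.6 °C

Energy balance: M c_p dT/dt = ṁ c_p (T_in − T) + 163.
At steady state dT/dt = 0 ⇒ T_ss = T_in + Q̇/(ṁ c_p) = 24.6 + 163/(2.19·1.86) = 64.616 °C.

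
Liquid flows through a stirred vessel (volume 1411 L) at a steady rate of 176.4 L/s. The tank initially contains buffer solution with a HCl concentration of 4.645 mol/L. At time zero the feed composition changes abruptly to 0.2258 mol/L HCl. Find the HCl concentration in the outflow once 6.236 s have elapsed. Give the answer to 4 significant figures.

Transient balance on the dissolved component: V dC/dt = Q(C_in − C).
So dC/dt = (C_in − C)/τ with τ = V/Q = 1411/176.4 = 7.99887 s.
Integrating: C(t) = C_in + (C₀ − C_in) e^(−t/τ).
C(6.236) = 0.2258 + (4.645 − 0.2258)·e^(−6.236/7.99887) = 0.2258 + (4.41920)·0.458585 = 2.25238 mol/L.

2.252 mol/L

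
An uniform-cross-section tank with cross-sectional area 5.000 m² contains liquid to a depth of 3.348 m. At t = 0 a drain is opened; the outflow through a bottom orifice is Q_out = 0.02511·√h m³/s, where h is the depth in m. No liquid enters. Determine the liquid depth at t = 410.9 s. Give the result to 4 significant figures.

0.6368 m

With no inflow, A dh/dt = −0.02511 √h.
Separate and integrate: 2(√h − √h₀) = −(0.02511/A) t.
√h = √3.348 − 0.02511·410.9/(2·5.000) = 1.82975 − 1.03177 = 0.797984.
h = 0.797984² = 0.636779 m.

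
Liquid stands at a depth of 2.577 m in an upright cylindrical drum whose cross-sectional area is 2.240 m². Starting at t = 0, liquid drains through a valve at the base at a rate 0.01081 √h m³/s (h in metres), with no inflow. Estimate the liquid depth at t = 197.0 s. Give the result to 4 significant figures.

1.277 m

With no inflow, A dh/dt = −0.01081 √h.
Separate and integrate: 2(√h − √h₀) = −(0.01081/A) t.
√h = √2.577 − 0.01081·197.0/(2·2.240) = 1.60530 − 0.475350 = 1.12995.
h = 1.12995² = 1.27679 m.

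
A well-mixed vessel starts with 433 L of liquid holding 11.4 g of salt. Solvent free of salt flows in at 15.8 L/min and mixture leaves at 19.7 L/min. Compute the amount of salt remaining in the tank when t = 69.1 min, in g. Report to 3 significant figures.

0.0833 g

Total volume: dV/dt = Q_in − Q_out = -3.9000 L/min, so V(t) = 433 − 3.9000 t and V(69.1) = 163.51 L.
Solute balance: dm/dt = 0 − Q_out C = −Q_out m/V(t).
dm/m = −Q_out dt/(V₀ − 3.9000 t); integrating gives ln(m/m₀) = −(Q_out/(Q_in−Q_out)) ln(V/V₀).
m = m₀ (V₀/V)^(Q_out/(Q_in−Q_out)) = 11.4 × (433/163.51)^(-5.0513) = 0.083272 g.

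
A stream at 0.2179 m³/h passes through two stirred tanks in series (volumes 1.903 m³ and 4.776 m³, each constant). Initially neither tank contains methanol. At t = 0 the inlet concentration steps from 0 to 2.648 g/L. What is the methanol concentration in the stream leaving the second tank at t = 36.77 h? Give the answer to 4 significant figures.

Each tank obeys Vᵢ dCᵢ/dt = Q(Cᵢ₋₁ − Cᵢ), so τᵢ = Vᵢ/Q.
τ₁ = 1.903/0.2179 = 8.73336 h; τ₂ = 4.776/0.2179 = 21.9183 h.
Solving the cascade with C₁(0)=C₂(0)=0 gives C₂(t) = C_in[1 − (τ₁ e^(−t/τ₁) − τ₂ e^(−t/τ₂))/(τ₁ − τ₂)].
At t = 36.77: e^(−t/τ₁) = 0.0148421, e^(−t/τ₂) = 0.186823.
C₂ = 2.648·[1 − (8.73336·0.0148421 − 21.9183·0.186823)/(-13.1849)] = 2.648·0.699261 = 1.85164 g/L.

1.852 g/L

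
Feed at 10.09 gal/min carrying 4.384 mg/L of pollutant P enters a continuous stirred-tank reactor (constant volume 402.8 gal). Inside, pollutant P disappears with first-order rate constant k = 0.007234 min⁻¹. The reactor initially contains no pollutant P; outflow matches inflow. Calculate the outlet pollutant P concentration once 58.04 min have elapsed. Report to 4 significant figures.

V dC/dt = Q(C_in − C) − k V C.
This is linear with rate a = Q/V + k = 0.0322837 min⁻¹.
C_ss = Q C_in/(Q + kV) = 3.40165 mg/L; C(t) = C_ss + (C₀ − C_ss) e^(−a t).
C(58.04) = 3.40165 + (-3.40165)·e^(−0.0322837·58.04) = 3.40165 + (-3.40165)·0.153548 = 2.87933 mg/L.

2.879 mg/L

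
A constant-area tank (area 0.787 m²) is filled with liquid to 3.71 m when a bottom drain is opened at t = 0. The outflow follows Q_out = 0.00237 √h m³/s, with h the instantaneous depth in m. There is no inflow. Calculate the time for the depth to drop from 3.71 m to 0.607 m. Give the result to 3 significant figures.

A dh/dt = −Q_out = −0.00237 √h.
This is separable: 2 d(√h)/dt = −0.00237/A, so √h = √h₀ − (0.00237/(2A)) t.
t = 2A(√h₀ − √h)/0.00237 = 2·0.787·(√3.71 − √0.607)/0.00237
  = 1.5740 × (1.9261 − 0.77910) / 0.00237 = 761.79 s.

762 s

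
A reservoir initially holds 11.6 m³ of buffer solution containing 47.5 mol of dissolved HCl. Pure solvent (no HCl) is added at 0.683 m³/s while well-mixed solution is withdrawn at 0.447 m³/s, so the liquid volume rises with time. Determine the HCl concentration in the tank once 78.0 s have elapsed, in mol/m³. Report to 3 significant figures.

Total volume: dV/dt = Q_in − Q_out = 0.23600 m³/s, so V(t) = 11.6 + 0.23600 t and V(78.0) = 30.008 m³.
Species balance (pure solvent in): dm/dt = −Q_out · m/V(t).
Separate: dm/m = −Q_out dt/V(t) ⇒ ln(m/m₀) = −(Q_out/(Q_in−Q_out)) ln(V/V₀).
m = m₀ (V₀/V)^(Q_out/(Q_in−Q_out)) = 47.5 × (11.6/30.008)^(1.8941) = 7.8499 mol.
C = m/V = 7.8499/30.008 = 0.26159 mol/m³.

0.262 mol/m³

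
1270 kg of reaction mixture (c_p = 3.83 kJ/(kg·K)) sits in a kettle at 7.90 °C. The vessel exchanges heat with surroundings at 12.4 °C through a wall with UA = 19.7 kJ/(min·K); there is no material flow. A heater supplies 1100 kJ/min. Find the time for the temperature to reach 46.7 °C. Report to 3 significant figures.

254 min

M c_p dT/dt = −UA(T − T_amb) + Q̇.
τ = M c_p/UA = 246.91 min; T_ss = T_amb + Q̇/UA = 12.4 + 1100/19.7 = 68.238 °C.
T(t) = T_ss + (T₀ − T_ss)e^(−t/τ); set T = 46.7:
t = −τ ln[(T − T_ss)/(T₀ − T_ss)] = −246.91 · ln(0.35695) = 254.35 min.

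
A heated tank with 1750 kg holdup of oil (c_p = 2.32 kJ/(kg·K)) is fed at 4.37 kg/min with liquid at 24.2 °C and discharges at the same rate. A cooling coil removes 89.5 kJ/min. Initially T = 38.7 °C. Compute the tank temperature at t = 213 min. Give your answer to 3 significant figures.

29.1 °C

M c_p dT/dt = ṁ c_p (T_in − T) − Q̇.
Rearrange: dT/dt = (T_ss − T)/τ with τ = M/ṁ = 400.46 min and T_ss = T_in − Q̇/(ṁ c_p) = 15.372 °C.
This is linear first-order; T(t) = T_ss + (T₀ − T_ss) e^(−t/τ).
T(213) = 15.372 + (23.328)·e^(−213/400.46) = 15.372 + (23.328)·0.58749 = 29.077 °C.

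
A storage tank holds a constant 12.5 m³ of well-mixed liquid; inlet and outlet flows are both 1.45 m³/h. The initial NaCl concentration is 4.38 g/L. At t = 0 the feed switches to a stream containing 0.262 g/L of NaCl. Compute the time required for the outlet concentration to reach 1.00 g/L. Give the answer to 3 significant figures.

Unsteady species balance (constant V, well mixed): V dC/dt = Q(C_in − C), so τ = V/Q = 8.6207 h.
C(t) = C_in + (C₀ − C_in) e^(−t/τ). Set C = 1.00 and solve for t:
e^(−t/τ) = (C − C_in)/(C₀ − C_in) = (1.00 − 0.262)/(4.38 − 0.262) = 0.17921
t = −τ ln(…) = 8.6207 × 1.7192 = 14.821 h.

14.8 h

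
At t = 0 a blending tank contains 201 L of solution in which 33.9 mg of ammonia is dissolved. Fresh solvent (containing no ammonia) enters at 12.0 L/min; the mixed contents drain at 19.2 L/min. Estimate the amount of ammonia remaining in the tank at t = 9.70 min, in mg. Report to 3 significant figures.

Let m(t) be the amount of ammonia. Volume: V(t) = V₀ + (Q_in − Q_out) t = 201 − 7.2000 t; V(9.70) = 131.16 L.
No ammonia enters, so dm/dt = −Q_out · (m/V).
dm/m = −Q_out dt/(V₀ − 7.2000 t); integrating gives ln(m/m₀) = −(Q_out/(Q_in−Q_out)) ln(V/V₀).
m = m₀ (V₀/V)^(Q_out/(Q_in−Q_out)) = 33.9 × (201/131.16)^(-2.6667) = 10.860 mg.

10.9 mg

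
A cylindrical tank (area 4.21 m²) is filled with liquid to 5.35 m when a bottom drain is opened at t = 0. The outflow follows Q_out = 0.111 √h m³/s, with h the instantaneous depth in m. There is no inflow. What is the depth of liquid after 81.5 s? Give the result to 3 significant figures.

1.53 m

Mass balance (ρ constant): A dh/dt = −0.111 √h.
This is separable: 2 d(√h)/dt = −0.111/A, so √h = √h₀ − (0.111/(2A)) t.
√h = √5.35 − 0.111·81.5/(2·4.21) = 2.3130 − 1.0744 = 1.2386.
h = 1.2386² = 1.5341 m.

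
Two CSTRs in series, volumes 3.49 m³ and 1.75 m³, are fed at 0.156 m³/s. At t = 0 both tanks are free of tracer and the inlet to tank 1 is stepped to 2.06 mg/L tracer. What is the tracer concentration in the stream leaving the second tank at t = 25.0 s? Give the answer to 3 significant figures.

Each tank obeys Vᵢ dCᵢ/dt = Q(Cᵢ₋₁ − Cᵢ), so τᵢ = Vᵢ/Q.
τ₁ = 3.49/0.156 = 22.372 s; τ₂ = 1.75/0.156 = 11.218 s.
Tank 1: C₁ = C_in(1 − e^(−t/τ₁)). Tank 2 (τ₁ ≠ τ₂): C₂ = C_in[1 − (τ₁ e^(−t/τ₁) − τ₂ e^(−t/τ₂))/(τ₁ − τ₂)].
At t = 25.0: e^(−t/τ₁) = 0.32710, e^(−t/τ₂) = 0.10768.
C₂ = 2.06·[1 − (22.372·0.32710 − 11.218·0.10768)/(11.154)] = 2.06·0.45221 = 0.93156 mg/L.

0.932 mg/L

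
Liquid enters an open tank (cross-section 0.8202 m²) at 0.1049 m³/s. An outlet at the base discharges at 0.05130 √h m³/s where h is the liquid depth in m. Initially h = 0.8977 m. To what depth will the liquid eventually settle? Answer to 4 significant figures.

A dh/dt = Q_in − 0.05130 √h. Steady state requires inflow = outflow:
Q_in = 0.05130 √h_ss ⇒ √h_ss = 0.1049/0.05130 = 2.04483.
h_ss = 2.04483² = 4.18135 m. (Since h₀ = 0.8977 m < h_ss, the level will rise toward this value.)

4.181 m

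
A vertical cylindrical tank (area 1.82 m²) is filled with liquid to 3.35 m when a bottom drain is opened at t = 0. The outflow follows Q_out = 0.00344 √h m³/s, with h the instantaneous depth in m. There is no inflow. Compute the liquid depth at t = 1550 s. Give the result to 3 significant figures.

Accumulation of liquid (constant cross-section A): A dh/dt = −0.00344 √h.
This is separable: 2 d(√h)/dt = −0.00344/A, so √h = √h₀ − (0.00344/(2A)) t.
√h = √3.35 − 0.00344·1550/(2·1.82) = 1.8303 − 1.4648 = 0.36547.
h = 0.36547² = 0.13356 m.

0.134 m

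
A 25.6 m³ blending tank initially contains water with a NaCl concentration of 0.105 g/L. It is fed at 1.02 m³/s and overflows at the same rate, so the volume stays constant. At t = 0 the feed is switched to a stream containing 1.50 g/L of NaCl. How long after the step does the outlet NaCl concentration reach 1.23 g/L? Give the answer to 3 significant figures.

Species balance: V dC/dt = Q(C_in − C) ⇒ τ = V/Q = 25.098 s.
C(t) = C_in + (C₀ − C_in) e^(−t/τ). Set C = 1.23 and solve for t:
e^(−t/τ) = (C − C_in)/(C₀ − C_in) = (1.23 − 1.50)/(0.105 − 1.50) = 0.19355
t = −τ ln(…) = 25.098 × 1.6422 = 41.217 s.

41.2 s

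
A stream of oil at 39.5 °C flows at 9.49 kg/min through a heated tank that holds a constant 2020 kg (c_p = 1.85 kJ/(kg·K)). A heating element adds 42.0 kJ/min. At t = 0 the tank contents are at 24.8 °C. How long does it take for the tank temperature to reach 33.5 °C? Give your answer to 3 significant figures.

M c_p dT/dt = ṁ c_p (T_in − T) + Q̇.
τ = M/ṁ = 212.86 min; T_ss = T_in + Q̇/(ṁ c_p) = 41.892 °C.
T(t) = T_ss + (T₀ − T_ss) e^(−t/τ). Set T = 33.5:
e^(−t/τ) = (33.5 − 41.892)/(24.8 − 41.892) = 0.49100
t = −212.86 · ln(0.49100) = 151.41 min.

151 min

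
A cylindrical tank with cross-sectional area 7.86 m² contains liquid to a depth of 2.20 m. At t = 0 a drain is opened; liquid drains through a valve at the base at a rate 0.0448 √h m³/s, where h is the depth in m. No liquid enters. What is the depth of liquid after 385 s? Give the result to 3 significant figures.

A dh/dt = −Q_out = −0.0448 √h.
∫ h^(−1/2) dh = −(0.0448/A) ∫ dt, giving 2√h = 2√h₀ − (0.0448/A) t.
√h = √2.20 − 0.0448·385/(2·7.86) = 1.4832 − 1.0972 = 0.38604.
h = 0.38604² = 0.14903 m.

0.149 m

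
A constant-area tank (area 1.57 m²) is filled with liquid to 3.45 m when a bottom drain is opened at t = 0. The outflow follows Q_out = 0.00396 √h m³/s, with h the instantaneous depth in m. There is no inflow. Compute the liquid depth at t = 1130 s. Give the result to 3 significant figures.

0.187 m

With no inflow, A dh/dt = −0.00396 √h.
Separate and integrate: 2(√h − √h₀) = −(0.00396/A) t.
√h = √3.45 − 0.00396·1130/(2·1.57) = 1.8574 − 1.4251 = 0.43232.
h = 0.43232² = 0.18690 m.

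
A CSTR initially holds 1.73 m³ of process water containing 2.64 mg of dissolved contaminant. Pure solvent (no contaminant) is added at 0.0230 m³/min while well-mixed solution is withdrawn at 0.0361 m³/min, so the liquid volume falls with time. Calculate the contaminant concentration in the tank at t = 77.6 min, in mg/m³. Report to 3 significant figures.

0.322 mg/m³

Total volume: dV/dt = Q_in − Q_out = -0.013100 m³/min, so V(t) = 1.73 − 0.013100 t and V(77.6) = 0.71344 m³.
No contaminant enters, so dm/dt = −Q_out · (m/V).
dm/m = −Q_out dt/(V₀ − 0.013100 t); integrating gives ln(m/m₀) = −(Q_out/(Q_in−Q_out)) ln(V/V₀).
m = m₀ (V₀/V)^(Q_out/(Q_in−Q_out)) = 2.64 × (1.73/0.71344)^(-2.7557) = 0.22988 mg.
C = m/V = 0.22988/0.71344 = 0.32222 mg/m³.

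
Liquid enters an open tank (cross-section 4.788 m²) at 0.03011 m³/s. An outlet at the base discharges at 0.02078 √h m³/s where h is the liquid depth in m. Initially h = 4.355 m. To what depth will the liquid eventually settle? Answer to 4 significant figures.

2.100 m

A dh/dt = Q_in − 0.02078 √h. Steady state requires inflow = outflow:
Q_in = 0.02078 √h_ss ⇒ √h_ss = 0.03011/0.02078 = 1.44899.
h_ss = 1.44899² = 2.09957 m. (Since h₀ = 4.355 m > h_ss, the level will fall toward this value.)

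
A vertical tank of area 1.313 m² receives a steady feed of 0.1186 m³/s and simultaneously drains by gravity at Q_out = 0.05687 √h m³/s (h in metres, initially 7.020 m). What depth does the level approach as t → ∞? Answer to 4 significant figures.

4.349 m

Level balance: A dh/dt = 0.1186 − 0.05687 √h. Setting dh/dt = 0:
Q_in = 0.05687 √h_ss ⇒ √h_ss = 0.1186/0.05687 = 2.08546.
h_ss = 2.08546² = 4.34914 m. (Since h₀ = 7.020 m > h_ss, the level will fall toward this value.)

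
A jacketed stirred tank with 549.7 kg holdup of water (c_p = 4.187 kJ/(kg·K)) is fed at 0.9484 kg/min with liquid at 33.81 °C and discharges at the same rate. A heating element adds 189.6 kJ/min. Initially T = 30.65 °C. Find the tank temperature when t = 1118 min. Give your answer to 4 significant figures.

Energy balance: M c_p dT/dt = ṁ c_p (T_in − T) + 189.6.
τ = M/ṁ = 579.608 min; T_ss = T_in + Q̇/(ṁ c_p) = 33.81 + 189.6/(0.9484·4.187) = 81.5568 °C.
This is linear first-order; T(t) = T_ss + (T₀ − T_ss) e^(−t/τ).
T(1118) = 81.5568 + (-50.9068)·e^(−1118/579.608) = 81.5568 + (-50.9068)·0.145309 = 74.1595 °C.

74.16 °C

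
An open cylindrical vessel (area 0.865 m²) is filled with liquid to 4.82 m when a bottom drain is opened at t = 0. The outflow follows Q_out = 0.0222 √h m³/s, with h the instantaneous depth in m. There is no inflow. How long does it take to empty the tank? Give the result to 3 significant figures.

Mass balance (ρ constant): A dh/dt = −0.0222 √h.
This is separable: 2 d(√h)/dt = −0.0222/A, so √h = √h₀ − (0.0222/(2A)) t.
Set h = 0: 2√h₀ = (0.0222/A) t_empty ⇒ t_empty = 2A√h₀/0.0222.
t_empty = 2·0.865·√4.82/0.0222 = 1.7300·2.1954/0.0222 = 171.09 s.

171 s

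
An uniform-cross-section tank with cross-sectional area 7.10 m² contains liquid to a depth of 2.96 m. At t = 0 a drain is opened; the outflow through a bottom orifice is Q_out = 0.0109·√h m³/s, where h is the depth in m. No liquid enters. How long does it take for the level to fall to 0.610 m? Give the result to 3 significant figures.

1220 s

Volume balance on the tank: A dh/dt = −0.0109 √h.
Separate and integrate: 2(√h − √h₀) = −(0.0109/A) t.
t = 2A(√h₀ − √h)/0.0109 = 2·7.10·(√2.96 − √0.610)/0.0109
  = 14.200 × (1.7205 − 0.78102) / 0.0109 = 1223.9 s.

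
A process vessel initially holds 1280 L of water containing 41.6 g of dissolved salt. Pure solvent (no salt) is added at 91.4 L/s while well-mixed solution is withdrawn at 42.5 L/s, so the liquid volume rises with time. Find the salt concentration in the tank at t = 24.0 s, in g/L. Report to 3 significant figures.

Total volume: dV/dt = Q_in − Q_out = 48.900 L/s, so V(t) = 1280 + 48.900 t and V(24.0) = 2453.6 L.
Solute balance: dm/dt = 0 − Q_out C = −Q_out m/V(t).
Separate: dm/m = −Q_out dt/V(t) ⇒ ln(m/m₀) = −(Q_out/(Q_in−Q_out)) ln(V/V₀).
m = m₀ (V₀/V)^(Q_out/(Q_in−Q_out)) = 41.6 × (1280/2453.6)^(0.86912) = 23.631 g.
C = m/V = 23.631/2453.6 = 0.0096312 g/L.

0.00963 g/L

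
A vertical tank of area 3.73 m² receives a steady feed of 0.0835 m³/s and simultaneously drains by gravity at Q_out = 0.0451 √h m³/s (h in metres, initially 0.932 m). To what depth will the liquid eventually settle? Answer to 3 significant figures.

Mass balance (ρ constant): A dh/dt = Q_in − 0.0451 √h. At steady state dh/dt = 0:
Q_in = 0.0451 √h_ss ⇒ √h_ss = 0.0835/0.0451 = 1.8514.
h_ss = 1.8514² = 3.4278 m. (Since h₀ = 0.932 m < h_ss, the level will rise toward this value.)

3.43 m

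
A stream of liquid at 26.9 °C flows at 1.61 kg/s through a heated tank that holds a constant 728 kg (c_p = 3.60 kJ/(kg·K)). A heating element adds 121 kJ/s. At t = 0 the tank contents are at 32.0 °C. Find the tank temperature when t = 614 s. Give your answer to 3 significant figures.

43.7 °C

Unsteady energy balance on the tank contents: M c_p dT/dt = ṁ c_p (T_in − T) + 121.
Rearrange: dT/dt = (T_ss − T)/τ with τ = M/ṁ = 452.17 s and T_ss = T_in + Q̇/(ṁ c_p) = 47.776 °C.
Integrating: T(t) = T_ss + (T₀ − T_ss) e^(−t/τ).
T(614) = 47.776 + (-15.776)·e^(−614/452.17) = 47.776 + (-15.776)·0.25720 = 43.719 °C.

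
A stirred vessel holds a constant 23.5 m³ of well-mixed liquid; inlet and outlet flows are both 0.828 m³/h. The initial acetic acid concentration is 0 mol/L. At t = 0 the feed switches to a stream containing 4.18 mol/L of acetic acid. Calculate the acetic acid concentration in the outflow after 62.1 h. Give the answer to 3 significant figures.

Accumulation = in − out for the solute gives V dC/dt = Q(C_in − C).
So dC/dt = (C_in − C)/τ with τ = V/Q = 23.5/0.828 = 28.382 h.
Solution: C(t) = C_in + (C₀ − C_in) e^(−t/τ).
C(62.1) = 4.18 + (0 − 4.18)·e^(−62.1/28.382) = 4.18 + (-4.1800)·0.11214 = 3.7113 mol/L.

3.71 mol/L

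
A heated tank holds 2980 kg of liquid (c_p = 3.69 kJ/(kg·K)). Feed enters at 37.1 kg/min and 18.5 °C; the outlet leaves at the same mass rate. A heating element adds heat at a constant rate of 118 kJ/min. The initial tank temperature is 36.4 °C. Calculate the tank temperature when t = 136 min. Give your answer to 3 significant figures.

M c_p dT/dt = ṁ c_p (T_in − T) + Q̇.
Rearrange: dT/dt = (T_ss − T)/τ with τ = M/ṁ = 80.323 min and T_ss = T_in + Q̇/(ṁ c_p) = 19.362 °C.
This is linear first-order; T(t) = T_ss + (T₀ − T_ss) e^(−t/τ).
T(136) = 19.362 + (17.038)·e^(−136/80.323) = 19.362 + (17.038)·0.18394 = 22.496 °C.

22.5 °C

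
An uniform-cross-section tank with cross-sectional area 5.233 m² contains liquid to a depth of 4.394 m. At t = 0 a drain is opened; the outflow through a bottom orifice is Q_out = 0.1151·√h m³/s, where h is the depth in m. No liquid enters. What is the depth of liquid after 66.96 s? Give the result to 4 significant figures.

1.849 m

A dh/dt = −Q_out = −0.1151 √h.
This is separable: 2 d(√h)/dt = −0.1151/A, so √h = √h₀ − (0.1151/(2A)) t.
√h = √4.394 − 0.1151·66.96/(2·5.233) = 2.09619 − 0.736394 = 1.35979.
h = 1.35979² = 1.84904 m.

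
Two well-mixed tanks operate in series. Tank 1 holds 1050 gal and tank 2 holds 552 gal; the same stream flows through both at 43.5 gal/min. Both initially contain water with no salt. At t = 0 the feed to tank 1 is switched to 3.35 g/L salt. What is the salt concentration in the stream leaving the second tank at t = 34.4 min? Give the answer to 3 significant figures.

1.90 g/L

Each tank obeys Vᵢ dCᵢ/dt = Q(Cᵢ₋₁ − Cᵢ), so τᵢ = Vᵢ/Q.
τ₁ = 1050/43.5 = 24.138 min; τ₂ = 552/43.5 = 12.690 min.
Solving the cascade with C₁(0)=C₂(0)=0 gives C₂(t) = C_in[1 − (τ₁ e^(−t/τ₁) − τ₂ e^(−t/τ₂))/(τ₁ − τ₂)].
At t = 34.4: e^(−t/τ₁) = 0.24047, e^(−t/τ₂) = 0.066479.
C₂ = 3.35·[1 − (24.138·0.24047 − 12.690·0.066479)/(11.448)] = 3.35·0.56666 = 1.8983 g/L.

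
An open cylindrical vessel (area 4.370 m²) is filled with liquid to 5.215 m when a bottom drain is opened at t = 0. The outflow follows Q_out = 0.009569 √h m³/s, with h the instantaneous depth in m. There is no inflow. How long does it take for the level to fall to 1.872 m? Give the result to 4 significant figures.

A dh/dt = −Q_out = −0.009569 √h.
Separate and integrate: 2(√h − √h₀) = −(0.009569/A) t.
t = 2A(√h₀ − √h)/0.009569 = 2·4.370·(√5.215 − √1.872)/0.009569
  = 8.74000 × (2.28364 − 1.36821) / 0.009569 = 836.120 s.

836.1 s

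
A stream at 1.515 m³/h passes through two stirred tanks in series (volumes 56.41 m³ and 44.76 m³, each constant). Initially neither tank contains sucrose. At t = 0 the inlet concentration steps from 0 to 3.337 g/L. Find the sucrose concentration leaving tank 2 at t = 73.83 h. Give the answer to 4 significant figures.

2.166 g/L

Time constants: τᵢ = Vᵢ/Q for each well-mixed tank.
τ₁ = 56.41/1.515 = 37.2343 h; τ₂ = 44.76/1.515 = 29.5446 h.
Solving the cascade with C₁(0)=C₂(0)=0 gives C₂(t) = C_in[1 − (τ₁ e^(−t/τ₁) − τ₂ e^(−t/τ₂))/(τ₁ − τ₂)].
At t = 73.83: e^(−t/τ₁) = 0.137677, e^(−t/τ₂) = 0.0821722.
C₂ = 3.337·[1 − (37.2343·0.137677 − 29.5446·0.0821722)/(7.68977)] = 3.337·0.649072 = 2.16595 g/L.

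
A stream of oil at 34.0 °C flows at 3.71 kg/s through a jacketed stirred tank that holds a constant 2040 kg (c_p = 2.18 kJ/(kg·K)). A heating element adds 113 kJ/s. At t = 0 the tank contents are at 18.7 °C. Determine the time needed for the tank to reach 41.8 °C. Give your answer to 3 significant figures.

M c_p dT/dt = ṁ c_p (T_in − T) + Q̇.
τ = M/ṁ = 549.87 s; T_ss = T_in + Q̇/(ṁ c_p) = 47.972 °C.
T(t) = T_ss + (T₀ − T_ss) e^(−t/τ). Set T = 41.8:
e^(−t/τ) = (41.8 − 47.972)/(18.7 − 47.972) = 0.21084
t = −549.87 · ln(0.21084) = 855.95 s.

856 s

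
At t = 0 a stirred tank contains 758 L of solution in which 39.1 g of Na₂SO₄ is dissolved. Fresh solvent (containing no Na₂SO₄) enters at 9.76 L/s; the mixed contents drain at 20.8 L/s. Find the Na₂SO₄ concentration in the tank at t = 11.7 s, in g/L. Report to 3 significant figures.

Let m(t) be the amount of Na₂SO₄. Volume: V(t) = V₀ + (Q_in − Q_out) t = 758 − 11.040 t; V(11.7) = 628.83 L.
Solute balance: dm/dt = 0 − Q_out C = −Q_out m/V(t).
dm/m = −Q_out dt/(V₀ − 11.040 t); integrating gives ln(m/m₀) = −(Q_out/(Q_in−Q_out)) ln(V/V₀).
m = m₀ (V₀/V)^(Q_out/(Q_in−Q_out)) = 39.1 × (758/628.83)^(-1.8841) = 27.499 g.
C = m/V = 27.499/628.83 = 0.043730 g/L.

0.0437 g/L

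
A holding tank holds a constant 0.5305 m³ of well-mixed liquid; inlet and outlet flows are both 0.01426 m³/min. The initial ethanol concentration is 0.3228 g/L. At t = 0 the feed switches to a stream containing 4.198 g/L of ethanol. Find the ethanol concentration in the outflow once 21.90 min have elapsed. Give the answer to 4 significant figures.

Unsteady species balance (constant V, well mixed): V dC/dt = Q(C_in − C).
Time constant τ = V/Q = 0.5305/0.01426 = 37.2020 min.
This is linear first-order; C(t) = C_in + (C₀ − C_in) e^(−t/τ).
C(21.90) = 4.198 + (0.3228 − 4.198)·e^(−21.90/37.2020) = 4.198 + (-3.87520)·0.555060 = 2.04703 g/L.

2.047 g/L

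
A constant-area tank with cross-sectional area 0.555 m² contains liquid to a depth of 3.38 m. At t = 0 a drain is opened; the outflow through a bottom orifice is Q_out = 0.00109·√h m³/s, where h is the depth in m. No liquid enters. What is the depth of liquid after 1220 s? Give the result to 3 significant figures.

0.410 m

Unsteady balance on liquid volume: A dh/dt = −0.00109 √h.
This is separable: 2 d(√h)/dt = −0.00109/A, so √h = √h₀ − (0.00109/(2A)) t.
√h = √3.38 − 0.00109·1220/(2·0.555) = 1.8385 − 1.1980 = 0.64046.
h = 0.64046² = 0.41019 m.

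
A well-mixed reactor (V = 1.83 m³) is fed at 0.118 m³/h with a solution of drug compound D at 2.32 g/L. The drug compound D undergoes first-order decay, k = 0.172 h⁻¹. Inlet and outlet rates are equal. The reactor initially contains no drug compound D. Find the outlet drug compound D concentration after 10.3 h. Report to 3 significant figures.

V dC/dt = Q(C_in − C) − k V C.
dC/dt = (Q/V) C_in − (Q/V + k) C; effective rate a = Q/V + k = 0.064481 + 0.172 = 0.23648 h⁻¹.
C_ss = Q C_in/(Q + kV) = 0.63259 g/L; C(t) = C_ss + (C₀ − C_ss) e^(−a t).
C(10.3) = 0.63259 + (-0.63259)·e^(−0.23648·10.3) = 0.63259 + (-0.63259)·0.087532 = 0.57722 g/L.

0.577 g/L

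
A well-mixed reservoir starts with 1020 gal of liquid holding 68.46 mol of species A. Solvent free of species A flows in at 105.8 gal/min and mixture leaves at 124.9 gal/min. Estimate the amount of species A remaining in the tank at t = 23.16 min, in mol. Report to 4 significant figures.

1.662 mol

Let m(t) be the amount of species A. Volume: V(t) = V₀ + (Q_in − Q_out) t = 1020 − 19.1000 t; V(23.16) = 577.644 gal.
Solute balance: dm/dt = 0 − Q_out C = −Q_out m/V(t).
dm/m = −Q_out dt/(V₀ − 19.1000 t); integrating gives ln(m/m₀) = −(Q_out/(Q_in−Q_out)) ln(V/V₀).
m = m₀ (V₀/V)^(Q_out/(Q_in−Q_out)) = 68.46 × (1020/577.644)^(-6.53927) = 1.66200 mol.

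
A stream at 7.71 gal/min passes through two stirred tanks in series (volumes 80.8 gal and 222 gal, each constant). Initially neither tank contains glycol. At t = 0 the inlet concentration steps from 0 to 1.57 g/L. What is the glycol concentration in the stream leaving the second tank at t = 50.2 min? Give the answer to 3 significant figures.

1.15 g/L

Species balance on tank i: dCᵢ/dt = (Cᵢ₋₁ − Cᵢ)/τᵢ with τᵢ = Vᵢ/Q.
τ₁ = 80.8/7.71 = 10.480 min; τ₂ = 222/7.71 = 28.794 min.
Tank 1: C₁ = C_in(1 − e^(−t/τ₁)). Tank 2 (τ₁ ≠ τ₂): C₂ = C_in[1 − (τ₁ e^(−t/τ₁) − τ₂ e^(−t/τ₂))/(τ₁ − τ₂)].
At t = 50.2: e^(−t/τ₁) = 0.0083114, e^(−t/τ₂) = 0.17492.
C₂ = 1.57·[1 − (10.480·0.0083114 − 28.794·0.17492)/(-18.314)] = 1.57·0.72974 = 1.1457 g/L.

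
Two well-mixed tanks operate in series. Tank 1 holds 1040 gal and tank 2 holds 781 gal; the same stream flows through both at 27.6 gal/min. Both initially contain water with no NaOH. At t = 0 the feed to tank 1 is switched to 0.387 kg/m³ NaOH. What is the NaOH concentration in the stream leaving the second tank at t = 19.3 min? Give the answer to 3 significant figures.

0.0459 kg/m³

Species balance on tank i: dCᵢ/dt = (Cᵢ₋₁ − Cᵢ)/τᵢ with τᵢ = Vᵢ/Q.
τ₁ = 1040/27.6 = 37.681 min; τ₂ = 781/27.6 = 28.297 min.
Tank 1: C₁ = C_in(1 − e^(−t/τ₁)). Tank 2 (τ₁ ≠ τ₂): C₂ = C_in[1 − (τ₁ e^(−t/τ₁) − τ₂ e^(−t/τ₂))/(τ₁ − τ₂)].
At t = 19.3: e^(−t/τ₁) = 0.59918, e^(−t/τ₂) = 0.50558.
C₂ = 0.387·[1 − (37.681·0.59918 − 28.297·0.50558)/(9.3841)] = 0.387·0.11857 = 0.045888 kg/m³.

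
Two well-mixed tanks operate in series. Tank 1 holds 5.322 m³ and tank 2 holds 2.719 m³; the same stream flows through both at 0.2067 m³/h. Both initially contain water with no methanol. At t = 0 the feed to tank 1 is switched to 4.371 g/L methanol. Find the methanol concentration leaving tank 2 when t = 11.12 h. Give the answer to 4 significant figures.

0.5291 g/L

Species balance on tank i: dCᵢ/dt = (Cᵢ₋₁ − Cᵢ)/τᵢ with τᵢ = Vᵢ/Q.
τ₁ = 5.322/0.2067 = 25.7475 h; τ₂ = 2.719/0.2067 = 13.1543 h.
Solving the cascade with C₁(0)=C₂(0)=0 gives C₂(t) = C_in[1 − (τ₁ e^(−t/τ₁) − τ₂ e^(−t/τ₂))/(τ₁ − τ₂)].
At t = 11.12: e^(−t/τ₁) = 0.649283, e^(−t/τ₂) = 0.429407.
C₂ = 4.371·[1 − (25.7475·0.649283 − 13.1543·0.429407)/(12.5931)] = 4.371·0.121044 = 0.529082 g/L.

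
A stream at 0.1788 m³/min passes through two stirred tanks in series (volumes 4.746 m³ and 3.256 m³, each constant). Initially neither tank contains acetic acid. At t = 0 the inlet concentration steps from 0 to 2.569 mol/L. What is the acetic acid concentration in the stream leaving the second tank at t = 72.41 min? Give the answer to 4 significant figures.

Each tank obeys Vᵢ dCᵢ/dt = Q(Cᵢ₋₁ − Cᵢ), so τᵢ = Vᵢ/Q.
τ₁ = 4.746/0.1788 = 26.5436 min; τ₂ = 3.256/0.1788 = 18.2103 min.
Solving the cascade with C₁(0)=C₂(0)=0 gives C₂(t) = C_in[1 − (τ₁ e^(−t/τ₁) − τ₂ e^(−t/τ₂))/(τ₁ − τ₂)].
At t = 72.41: e^(−t/τ₁) = 0.0653523, e^(−t/τ₂) = 0.0187545.
C₂ = 2.569·[1 − (26.5436·0.0653523 − 18.2103·0.0187545)/(8.33333)] = 2.569·0.832820 = 2.13952 mol/L.

2.140 mol/L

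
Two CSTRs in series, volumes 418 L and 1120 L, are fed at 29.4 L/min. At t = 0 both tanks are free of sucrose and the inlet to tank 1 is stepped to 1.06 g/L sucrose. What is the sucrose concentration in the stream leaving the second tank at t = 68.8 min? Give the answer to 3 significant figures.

Species balance on tank i: dCᵢ/dt = (Cᵢ₋₁ − Cᵢ)/τᵢ with τᵢ = Vᵢ/Q.
τ₁ = 418/29.4 = 14.218 min; τ₂ = 1120/29.4 = 38.095 min.
Tank 1: C₁ = C_in(1 − e^(−t/τ₁)). Tank 2 (τ₁ ≠ τ₂): C₂ = C_in[1 − (τ₁ e^(−t/τ₁) − τ₂ e^(−t/τ₂))/(τ₁ − τ₂)].
At t = 68.8: e^(−t/τ₁) = 0.0079146, e^(−t/τ₂) = 0.16431.
C₂ = 1.06·[1 − (14.218·0.0079146 − 38.095·0.16431)/(-23.878)] = 1.06·0.74257 = 0.78712 g/L.

0.787 g/L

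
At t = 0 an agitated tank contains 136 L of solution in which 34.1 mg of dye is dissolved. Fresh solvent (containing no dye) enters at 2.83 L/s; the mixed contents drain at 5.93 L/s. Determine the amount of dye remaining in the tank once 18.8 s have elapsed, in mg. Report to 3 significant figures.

11.7 mg

Total volume: dV/dt = Q_in − Q_out = -3.1000 L/s, so V(t) = 136 − 3.1000 t and V(18.8) = 77.720 L.
Solute balance: dm/dt = 0 − Q_out C = −Q_out m/V(t).
Separate: dm/m = −Q_out dt/V(t) ⇒ ln(m/m₀) = −(Q_out/(Q_in−Q_out)) ln(V/V₀).
m = m₀ (V₀/V)^(Q_out/(Q_in−Q_out)) = 34.1 × (136/77.720)^(-1.9129) = 11.692 mg.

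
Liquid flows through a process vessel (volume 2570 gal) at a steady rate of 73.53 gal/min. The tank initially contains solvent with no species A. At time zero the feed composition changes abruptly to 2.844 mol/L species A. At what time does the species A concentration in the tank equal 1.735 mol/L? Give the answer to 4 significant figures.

32.92 min

Species balance: V dC/dt = Q(C_in − C) ⇒ τ = V/Q = 34.9517 min.
C(t) = C_in + (C₀ − C_in) e^(−t/τ). Set C = 1.735 and solve for t:
e^(−t/τ) = (C − C_in)/(C₀ − C_in) = (1.735 − 2.844)/(0 − 2.844) = 0.389944
t = −τ ln(…) = 34.9517 × 0.941753 = 32.9159 min.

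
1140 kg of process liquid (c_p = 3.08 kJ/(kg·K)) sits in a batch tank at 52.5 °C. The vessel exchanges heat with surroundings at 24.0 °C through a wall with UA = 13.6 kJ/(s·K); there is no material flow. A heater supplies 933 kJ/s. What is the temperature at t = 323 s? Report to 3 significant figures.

81.1 °C

Energy balance: M c_p dT/dt = −UA(T − T_amb) + Q̇.
dT/dt = (T_ss − T)/τ with T_ss = T_amb + Q̇/UA = 24.0 + 933/13.6 = 92.603 °C, τ = M c_p/UA = 1140·3.08/13.6 = 258.18 s.
Integrating: T(t) = T_ss + (T₀ − T_ss) e^(−t/τ).
T(323) = 92.603 + (-40.103)·0.28619 = 81.126 °C.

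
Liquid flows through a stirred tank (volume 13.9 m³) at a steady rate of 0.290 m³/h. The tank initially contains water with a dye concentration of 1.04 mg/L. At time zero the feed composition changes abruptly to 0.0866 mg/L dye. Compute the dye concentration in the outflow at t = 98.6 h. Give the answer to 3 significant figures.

0.208 mg/L

Accumulation = in − out for the solute gives V dC/dt = Q(C_in − C).
Time constant τ = V/Q = 13.9/0.290 = 47.931 h.
Solution: C(t) = C_in + (C₀ − C_in) e^(−t/τ).
C(98.6) = 0.0866 + (1.04 − 0.0866)·e^(−98.6/47.931) = 0.0866 + (0.95340)·0.12782 = 0.20846 mg/L.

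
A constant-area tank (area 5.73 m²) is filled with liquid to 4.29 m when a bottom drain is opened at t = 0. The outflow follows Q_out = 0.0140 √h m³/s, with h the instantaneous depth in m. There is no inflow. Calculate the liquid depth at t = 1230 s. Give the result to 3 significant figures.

0.323 m

A dh/dt = −Q_out = −0.0140 √h.
Separate and integrate: 2(√h − √h₀) = −(0.0140/A) t.
√h = √4.29 − 0.0140·1230/(2·5.73) = 2.0712 − 1.5026 = 0.56861.
h = 0.56861² = 0.32332 m.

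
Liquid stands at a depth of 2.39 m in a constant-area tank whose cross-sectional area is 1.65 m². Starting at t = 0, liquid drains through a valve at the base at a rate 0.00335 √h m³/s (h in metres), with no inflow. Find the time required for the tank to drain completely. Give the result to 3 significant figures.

1520 s

A dh/dt = −Q_out = −0.00335 √h.
This is separable: 2 d(√h)/dt = −0.00335/A, so √h = √h₀ − (0.00335/(2A)) t.
Set h = 0: 2√h₀ = (0.00335/A) t_empty ⇒ t_empty = 2A√h₀/0.00335.
t_empty = 2·1.65·√2.39/0.00335 = 3.3000·1.5460/0.00335 = 1522.9 s.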